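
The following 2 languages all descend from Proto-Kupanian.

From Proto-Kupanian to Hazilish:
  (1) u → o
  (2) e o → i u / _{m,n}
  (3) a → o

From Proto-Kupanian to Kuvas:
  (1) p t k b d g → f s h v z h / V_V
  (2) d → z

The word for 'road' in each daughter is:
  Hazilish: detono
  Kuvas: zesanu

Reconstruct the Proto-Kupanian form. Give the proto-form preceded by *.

Position 4: Hazilish has o, Kuvas has a. Kuvas preserves a here (none of its changes turn any other segment into a), so the proto-segment is *a.
Position 6: Hazilish has o, Kuvas has u. Kuvas preserves u here (none of its changes turn any other segment into u), so the proto-segment is *u.
Position 3: Hazilish has t, Kuvas has s. Hazilish preserves t here (none of its changes turn any other segment into t), so the proto-segment is *t.
Continuing position by position gives *detanu; check it forward:
Hazilish: *detanu > detano > detono  (by vowel merger, vowel merger)
Kuvas: *detanu > desanu > zesanu  (by intervocalic lenition, unconditioned shift)
Only *detanu yields all of Hazilish detono, Kuvas zesanu.

*detanu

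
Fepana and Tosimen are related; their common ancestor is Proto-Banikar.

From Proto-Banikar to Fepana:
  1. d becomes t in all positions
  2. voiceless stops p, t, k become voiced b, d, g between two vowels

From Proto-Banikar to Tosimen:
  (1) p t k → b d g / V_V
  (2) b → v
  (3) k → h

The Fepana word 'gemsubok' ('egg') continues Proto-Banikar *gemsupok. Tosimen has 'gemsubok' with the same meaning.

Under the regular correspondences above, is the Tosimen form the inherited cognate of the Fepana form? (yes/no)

no

Derive the expected Tosimen reflex of *gemsupok:
Tosimen: *gemsupok > gemsubok > gemsuvok > gemsuvoh  (by intervocalic voicing, unconditioned shift, unconditioned shift)
The regular Tosimen reflex would be 'gemsuvoh', but the attested form is 'gemsubok'. The correspondence is irregular, so they are not cognates (the Tosimen form has a different source).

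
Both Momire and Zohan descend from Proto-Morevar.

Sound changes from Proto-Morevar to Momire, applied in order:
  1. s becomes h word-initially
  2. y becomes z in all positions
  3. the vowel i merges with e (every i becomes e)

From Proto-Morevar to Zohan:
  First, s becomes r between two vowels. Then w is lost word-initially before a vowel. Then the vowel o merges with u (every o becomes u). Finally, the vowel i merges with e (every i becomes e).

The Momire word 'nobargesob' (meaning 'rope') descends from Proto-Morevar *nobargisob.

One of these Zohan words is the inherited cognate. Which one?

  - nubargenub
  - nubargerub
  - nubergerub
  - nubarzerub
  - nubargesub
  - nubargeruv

Zohan: *nobargisob
  nobargisob → nobargirob   [rhotacism]
  nobargirob (rule 2 does not apply)
  nobargirob → nubargirub   [vowel merger]
  nubargirub → nubargerub   [vowel merger]
  giving Zohan nubargerub.
Only 'nubargerub' matches the regular Zohan development of *nobargisob.

nubargerub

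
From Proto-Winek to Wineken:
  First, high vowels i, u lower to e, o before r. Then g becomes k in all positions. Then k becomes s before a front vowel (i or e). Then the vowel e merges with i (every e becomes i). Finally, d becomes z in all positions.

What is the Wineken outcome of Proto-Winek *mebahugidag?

Wineken: *mebahugidag
  mebahugidag (rule 1 does not apply)
  mebahugidag → mebahukidak   [unconditioned shift]
  mebahukidak → mebahusidak   [palatalisation]
  mebahusidak → mibahusidak   [vowel merger]
  mibahusidak → mibahusizak   [unconditioned shift]
  giving Wineken mibahusizak.

mibahusizak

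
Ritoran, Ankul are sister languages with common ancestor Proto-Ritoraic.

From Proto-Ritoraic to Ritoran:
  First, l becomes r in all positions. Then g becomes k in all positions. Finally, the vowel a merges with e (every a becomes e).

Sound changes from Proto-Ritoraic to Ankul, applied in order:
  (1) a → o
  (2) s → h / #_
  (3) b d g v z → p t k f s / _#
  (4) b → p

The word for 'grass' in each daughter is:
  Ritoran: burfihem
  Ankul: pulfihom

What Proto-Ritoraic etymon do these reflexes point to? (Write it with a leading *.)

Position 1: Ritoran has b, Ankul has p. Ritoran preserves b here (none of its changes turn any other segment into b), so the proto-segment is *b.
Position 3: Ritoran has r, Ankul has l. Ankul preserves l here (none of its changes turn any other segment into l), so the proto-segment is *l.
Position 7: Ritoran has e, Ankul has o. Taking the neighbouring segments as reconstructed: Ritoran e could go back to *a or *e; Ankul o could go back to *a or *o — the one source consistent with every daughter is *a.
Continuing position by position gives *bulfiham; check it forward:
Ritoran: *bulfiham
  bulfiham → burfiham   [unconditioned shift]
  burfiham (rule 2 does not apply)
  burfiham → burfihem   [vowel merger]
  giving Ritoran burfihem.
Ankul: start from *bulfiham.
  rule 1 (vowel merger): bulfiham → bulfihom
  rule 2: no change — bulfihom
  rule 3: no change — bulfihom
  rule 4 (unconditioned shift): bulfihom → pulfihom
  ⇒ Ankul pulfihom
*bulfiham is the unique common source.

*bulfiham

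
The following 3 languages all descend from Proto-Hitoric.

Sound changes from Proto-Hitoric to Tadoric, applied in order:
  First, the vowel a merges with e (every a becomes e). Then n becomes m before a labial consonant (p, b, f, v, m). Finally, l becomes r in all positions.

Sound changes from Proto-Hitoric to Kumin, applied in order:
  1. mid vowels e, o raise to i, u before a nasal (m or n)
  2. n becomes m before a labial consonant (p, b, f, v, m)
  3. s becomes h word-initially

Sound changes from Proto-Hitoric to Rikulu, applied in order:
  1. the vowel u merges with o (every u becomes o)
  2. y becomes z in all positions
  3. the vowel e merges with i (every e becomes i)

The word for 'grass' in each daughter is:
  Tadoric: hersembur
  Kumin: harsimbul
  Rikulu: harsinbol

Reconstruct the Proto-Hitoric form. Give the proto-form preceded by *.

Position 8: Tadoric has u, Kumin has u, Rikulu has o. Tadoric preserves u here (none of its changes turn any other segment into u), so the proto-segment is *u.
Position 6: Tadoric has m, Kumin has m, Rikulu has n. Rikulu preserves n here (none of its changes turn any other segment into n), so the proto-segment is *n.
Verify the candidate proto-form against each daughter:
Tadoric: *harsenbul
  harsenbul → hersenbul   [vowel merger]
  hersenbul → hersembul   [nasal place assimilation]
  hersembul → hersembur   [unconditioned shift]
  giving Tadoric hersembur.
Kumin: *harsenbul
  harsenbul → harsinbul   [pre-nasal raising]
  harsinbul → harsimbul   [nasal place assimilation]
  harsimbul (rule 3 does not apply)
  giving Kumin harsimbul.
Rikulu: *harsenbul
  harsenbul → harsenbol   [vowel merger]
  harsenbol (rule 2 does not apply)
  harsenbol → harsinbol   [vowel merger]
  giving Rikulu harsinbol.
*harsenbul is the unique common source.

*harsenbul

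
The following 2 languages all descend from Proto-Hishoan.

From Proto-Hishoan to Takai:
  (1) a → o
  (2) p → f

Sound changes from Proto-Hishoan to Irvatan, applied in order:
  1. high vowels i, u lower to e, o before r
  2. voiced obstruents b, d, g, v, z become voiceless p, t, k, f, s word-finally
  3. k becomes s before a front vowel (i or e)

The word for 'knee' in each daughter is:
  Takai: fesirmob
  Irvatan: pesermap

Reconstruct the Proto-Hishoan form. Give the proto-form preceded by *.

Position 4: Takai has i, Irvatan has e. Takai preserves i here (none of its changes turn any other segment into i), so the proto-segment is *i.
Position 8: Takai has b, Irvatan has p. Takai preserves b here (none of its changes turn any other segment into b), so the proto-segment is *b.
Position 1: Takai has f, Irvatan has p. Taking the neighbouring segments as reconstructed: Takai f could go back to *p or *f; Irvatan p can only go back to *p — the one source consistent with every daughter is *p.
Continuing position by position gives *pesirmab; check it forward:
Takai: *pesirmab > pesirmob > fesirmob  (by vowel merger, unconditioned shift)
Irvatan: *pesirmab > pesermab > pesermap  (by pre-rhotic lowering, final devoicing)
Only *pesirmab yields all of Takai fesirmob, Irvatan pesermap.

*pesirmab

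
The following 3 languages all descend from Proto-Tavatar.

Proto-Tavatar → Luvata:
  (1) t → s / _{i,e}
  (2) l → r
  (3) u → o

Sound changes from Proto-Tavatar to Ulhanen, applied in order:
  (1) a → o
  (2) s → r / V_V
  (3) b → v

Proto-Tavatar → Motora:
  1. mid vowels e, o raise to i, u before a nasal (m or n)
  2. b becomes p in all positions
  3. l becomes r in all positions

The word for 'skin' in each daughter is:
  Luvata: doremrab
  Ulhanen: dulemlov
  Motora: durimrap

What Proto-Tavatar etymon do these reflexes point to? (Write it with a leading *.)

Position 2: Luvata has o, Ulhanen has u, Motora has u. Ulhanen preserves u here (none of its changes turn any other segment into u), so the proto-segment is *u.
Position 3: Luvata has r, Ulhanen has l, Motora has r. Ulhanen preserves l here (none of its changes turn any other segment into l), so the proto-segment is *l.
Verify the candidate proto-form against each daughter:
Luvata: start from *dulemlab.
  rule 1: no change — dulemlab
  rule 2 (unconditioned shift): dulemlab → duremrab
  rule 3 (vowel merger): duremrab → doremrab
  ⇒ Luvata doremrab
Ulhanen: start from *dulemlab.
  rule 1 (vowel merger): dulemlab → dulemlob
  rule 2: no change — dulemlob
  rule 3 (unconditioned shift): dulemlob → dulemlov
  ⇒ Ulhanen dulemlov
Motora: *dulemlab > dulimlab > dulimlap > durimrap  (by pre-nasal raising, unconditioned shift, unconditioned shift)
*dulemlab is the unique common source.

*dulemlab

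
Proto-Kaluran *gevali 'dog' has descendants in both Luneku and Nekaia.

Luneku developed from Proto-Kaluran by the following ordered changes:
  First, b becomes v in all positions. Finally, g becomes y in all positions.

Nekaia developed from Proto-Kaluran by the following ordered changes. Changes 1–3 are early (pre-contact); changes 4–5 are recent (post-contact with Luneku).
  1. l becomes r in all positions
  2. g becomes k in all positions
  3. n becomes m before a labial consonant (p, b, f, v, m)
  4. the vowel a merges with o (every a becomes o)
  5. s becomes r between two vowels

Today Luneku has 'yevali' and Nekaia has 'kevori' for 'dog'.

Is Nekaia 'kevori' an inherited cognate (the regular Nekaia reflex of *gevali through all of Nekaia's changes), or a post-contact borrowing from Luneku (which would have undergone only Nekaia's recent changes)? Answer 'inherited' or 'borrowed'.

If inherited, *gevali would pass through all of Nekaia's changes:
Nekaia: *gevali > gevari > kevari > kevori  (by unconditioned shift, unconditioned shift, vowel merger)
If borrowed from Luneku 'yevali' after the early changes, it would undergo only the recent ones:
  rule 4 (vowel merger): yevali → yevoli
  rule 5 (rhotacism): no change (yevoli)
  ⇒ as a loan: yevoli
Nekaia 'kevori' matches the inherited outcome exactly, so it is an inherited cognate, not a loan.

inherited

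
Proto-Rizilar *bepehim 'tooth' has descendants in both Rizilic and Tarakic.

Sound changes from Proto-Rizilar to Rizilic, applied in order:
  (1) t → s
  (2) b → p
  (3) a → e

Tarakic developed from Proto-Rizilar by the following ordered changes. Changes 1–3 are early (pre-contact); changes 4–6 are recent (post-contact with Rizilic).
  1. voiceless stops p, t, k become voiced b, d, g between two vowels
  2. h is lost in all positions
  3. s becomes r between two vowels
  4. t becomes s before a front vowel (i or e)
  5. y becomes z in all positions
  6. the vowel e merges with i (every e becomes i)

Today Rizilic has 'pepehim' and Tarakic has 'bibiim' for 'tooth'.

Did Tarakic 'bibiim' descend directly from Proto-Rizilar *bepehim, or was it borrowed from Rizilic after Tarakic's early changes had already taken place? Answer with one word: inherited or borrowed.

If inherited, *bepehim would pass through all of Tarakic's changes:
Tarakic: *bepehim
  bepehim → bebehim   [intervocalic voicing]
  bebehim → bebeim   [h-loss]
  bebeim (rule 3 does not apply)
  bebeim (rule 4 does not apply)
  bebeim (rule 5 does not apply)
  bebeim → bibiim   [vowel merger]
  giving Tarakic bibiim.
If borrowed from Rizilic 'pepehim' after the early changes, it would undergo only the recent ones:
  rule 4 (palatalisation): no change (pepehim)
  rule 5 (unconditioned shift): no change (pepehim)
  rule 6 (vowel merger): pepehim → pipihim
  ⇒ as a loan: pipihim
Tarakic 'bibiim' matches the inherited outcome exactly, so it is an inherited cognate, not a loan.

inherited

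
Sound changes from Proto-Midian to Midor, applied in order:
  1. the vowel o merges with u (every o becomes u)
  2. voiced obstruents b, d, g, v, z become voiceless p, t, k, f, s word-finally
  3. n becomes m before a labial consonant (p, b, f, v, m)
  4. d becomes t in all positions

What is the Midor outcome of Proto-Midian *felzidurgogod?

felziturgugut

Midor: start from *felzidurgogod.
  rule 1 (vowel merger): felzidurgogod → felzidurgugud
  rule 2 (final devoicing): felzidurgugud → felzidurgugut
  rule 3: no change — felzidurgugut
  rule 4 (unconditioned shift): felzidurgugut → felziturgugut
  ⇒ Midor felziturgugut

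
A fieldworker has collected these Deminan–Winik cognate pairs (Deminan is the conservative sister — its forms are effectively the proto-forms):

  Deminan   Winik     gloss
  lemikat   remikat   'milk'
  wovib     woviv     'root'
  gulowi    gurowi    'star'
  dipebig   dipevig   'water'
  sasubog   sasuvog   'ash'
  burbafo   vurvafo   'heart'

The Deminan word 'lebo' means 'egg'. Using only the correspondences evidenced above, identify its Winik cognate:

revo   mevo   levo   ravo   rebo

lemikat ~ remikat — Deminan l corresponds to Winik r word-initially before a front vowel.
sasubog ~ sasuvog — Deminan b corresponds to Winik v between vowels (before a back vowel).
Applying these to Deminan 'lebo':
  lebo → rebo   (l→r word-initially before a front vowel)
  rebo → revo   (b→v between vowels (before a back vowel))
So the Winik cognate is 'revo'.

revo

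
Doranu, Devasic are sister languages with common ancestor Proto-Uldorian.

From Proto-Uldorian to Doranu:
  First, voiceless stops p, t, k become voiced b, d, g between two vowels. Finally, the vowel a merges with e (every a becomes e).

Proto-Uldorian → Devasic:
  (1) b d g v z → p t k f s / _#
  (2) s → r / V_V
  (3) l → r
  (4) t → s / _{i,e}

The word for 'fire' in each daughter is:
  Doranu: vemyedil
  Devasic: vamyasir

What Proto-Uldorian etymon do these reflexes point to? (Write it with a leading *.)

Position 2: Doranu has e, Devasic has a. Devasic preserves a here (none of its changes turn any other segment into a), so the proto-segment is *a.
Position 6: Doranu has d, Devasic has s. Taking the neighbouring segments as reconstructed: Doranu d could go back to *t or *d; Devasic s can only go back to *t — the one source consistent with every daughter is *t.
Position 5: Doranu has e, Devasic has a. Devasic preserves a here (none of its changes turn any other segment into a), so the proto-segment is *a.
Continuing position by position gives *vamyatil; check it forward:
Doranu: *vamyatil > vamyadil > vemyedil  (by intervocalic voicing, vowel merger)
Devasic: start from *vamyatil.
  rule 1: no change — vamyatil
  rule 2: no change — vamyatil
  rule 3 (unconditioned shift): vamyatil → vamyatir
  rule 4 (palatalisation): vamyatir → vamyasir
  ⇒ Devasic vamyasir
Only *vamyatil yields all of Doranu vemyedil, Devasic vamyasir.

*vamyatil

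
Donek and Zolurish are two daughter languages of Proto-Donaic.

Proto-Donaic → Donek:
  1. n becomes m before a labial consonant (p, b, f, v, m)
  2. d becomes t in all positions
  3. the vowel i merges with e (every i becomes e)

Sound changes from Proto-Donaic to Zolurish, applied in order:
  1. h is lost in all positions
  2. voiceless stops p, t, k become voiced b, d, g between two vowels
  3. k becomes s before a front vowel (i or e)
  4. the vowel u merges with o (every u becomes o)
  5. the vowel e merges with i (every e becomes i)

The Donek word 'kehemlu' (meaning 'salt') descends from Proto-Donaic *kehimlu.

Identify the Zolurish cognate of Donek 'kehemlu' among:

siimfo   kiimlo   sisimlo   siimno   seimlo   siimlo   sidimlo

siimlo

Zolurish: *kehimlu > keimlu > seimlu > seimlo > siimlo  (by h-loss, palatalisation, vowel merger, vowel merger)
The other candidates each miss or misapply at least one Zolurish change.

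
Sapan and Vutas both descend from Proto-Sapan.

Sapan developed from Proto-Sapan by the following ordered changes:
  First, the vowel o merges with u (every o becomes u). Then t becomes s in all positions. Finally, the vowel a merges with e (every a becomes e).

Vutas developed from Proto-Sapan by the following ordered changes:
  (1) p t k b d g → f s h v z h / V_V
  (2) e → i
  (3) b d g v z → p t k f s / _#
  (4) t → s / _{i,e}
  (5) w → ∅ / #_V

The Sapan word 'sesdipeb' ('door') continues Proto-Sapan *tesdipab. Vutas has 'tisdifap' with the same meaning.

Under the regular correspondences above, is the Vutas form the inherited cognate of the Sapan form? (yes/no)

no

Derive the expected Vutas reflex of *tesdipab:
Vutas: *tesdipab > tesdifab > tisdifab > tisdifap > sisdifap  (by intervocalic lenition, vowel merger, final devoicing, palatalisation)
The regular Vutas reflex would be 'sisdifap', but the attested form is 'tisdifap'. The correspondence is irregular, so they are not cognates (the Vutas form has a different source).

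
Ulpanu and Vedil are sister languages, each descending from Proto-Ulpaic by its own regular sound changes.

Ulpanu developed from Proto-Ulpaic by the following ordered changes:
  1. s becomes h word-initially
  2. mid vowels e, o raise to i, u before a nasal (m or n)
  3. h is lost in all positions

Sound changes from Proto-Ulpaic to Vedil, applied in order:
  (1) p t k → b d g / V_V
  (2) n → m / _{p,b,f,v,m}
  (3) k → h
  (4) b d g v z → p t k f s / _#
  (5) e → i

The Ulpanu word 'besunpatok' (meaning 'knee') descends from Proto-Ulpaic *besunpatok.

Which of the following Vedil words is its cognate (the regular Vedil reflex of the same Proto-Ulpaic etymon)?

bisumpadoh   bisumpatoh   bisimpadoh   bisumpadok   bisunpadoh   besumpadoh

Vedil: *besunpatok
  besunpatok → besunpadok   [intervocalic voicing]
  besunpadok → besumpadok   [nasal place assimilation]
  besumpadok → besumpadoh   [unconditioned shift]
  besumpadoh (rule 4 does not apply)
  besumpadoh → bisumpadoh   [vowel merger]
  giving Vedil bisumpadoh.
Only 'bisumpadoh' matches the regular Vedil development of *besunpatok.

bisumpadoh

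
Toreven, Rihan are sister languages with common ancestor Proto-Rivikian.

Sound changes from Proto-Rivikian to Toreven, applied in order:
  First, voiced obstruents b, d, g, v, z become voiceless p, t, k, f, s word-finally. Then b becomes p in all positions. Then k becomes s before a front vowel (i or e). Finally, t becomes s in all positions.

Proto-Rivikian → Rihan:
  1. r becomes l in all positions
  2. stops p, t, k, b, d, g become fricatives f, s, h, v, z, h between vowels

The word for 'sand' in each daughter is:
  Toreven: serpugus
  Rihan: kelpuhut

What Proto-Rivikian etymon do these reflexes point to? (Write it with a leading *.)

Position 8: Toreven has s, Rihan has t. Rihan preserves t here (none of its changes turn any other segment into t), so the proto-segment is *t.
Position 3: Toreven has r, Rihan has l. Toreven preserves r here (none of its changes turn any other segment into r), so the proto-segment is *r.
Position 6: Toreven has g, Rihan has h. Toreven preserves g here (none of its changes turn any other segment into g), so the proto-segment is *g.
Continuing position by position gives *kerpugut; check it forward:
Toreven: start from *kerpugut.
  rule 1: no change — kerpugut
  rule 2: no change — kerpugut
  rule 3 (palatalisation): kerpugut → serpugut
  rule 4 (unconditioned shift): serpugut → serpugus
  ⇒ Toreven serpugus
Rihan: start from *kerpugut.
  rule 1 (unconditioned shift): kerpugut → kelpugut
  rule 2 (intervocalic lenition): kelpugut → kelpuhut
  ⇒ Rihan kelpuhut
No other proto-form is consistent with every reflex, so the reconstruction is *kerpugut.

*kerpugut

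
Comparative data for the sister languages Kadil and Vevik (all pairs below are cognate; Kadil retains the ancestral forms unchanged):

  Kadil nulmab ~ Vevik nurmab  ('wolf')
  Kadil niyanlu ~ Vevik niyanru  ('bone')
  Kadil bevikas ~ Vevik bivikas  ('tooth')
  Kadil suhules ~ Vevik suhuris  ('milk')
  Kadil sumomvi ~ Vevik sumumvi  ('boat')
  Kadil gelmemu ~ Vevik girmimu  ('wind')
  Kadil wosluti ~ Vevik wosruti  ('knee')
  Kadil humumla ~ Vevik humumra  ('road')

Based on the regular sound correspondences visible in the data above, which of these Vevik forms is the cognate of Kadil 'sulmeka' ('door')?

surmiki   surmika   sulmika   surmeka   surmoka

surmika

nulmab ~ nurmab, gelmemu ~ girmimu — Kadil l corresponds to Vevik r after a vowel, before a nasal.
suhules ~ suhuris, gelmemu ~ girmimu — Kadil e corresponds to Vevik i after a consonant, before a consonant other than r, m, n, p, b, f, v.
Applying these to Kadil 'sulmeka':
  sulmeka → surmeka   (l→r after a vowel, before a nasal)
  surmeka → surmika   (e→i after a consonant, before a consonant other than r, m, n, p, b, f, v)
So the Vevik cognate is 'surmika'.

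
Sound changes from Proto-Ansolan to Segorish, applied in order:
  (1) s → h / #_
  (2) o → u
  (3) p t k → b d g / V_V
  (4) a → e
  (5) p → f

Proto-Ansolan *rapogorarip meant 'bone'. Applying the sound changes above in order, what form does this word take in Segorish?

Segorish: start from *rapogorarip.
  rule 1: no change — rapogorarip
  rule 2 (vowel merger): rapogorarip → rapugurarip
  rule 3 (intervocalic voicing): rapugurarip → rabugurarip
  rule 4 (vowel merger): rabugurarip → rebugurerip
  rule 5 (unconditioned shift): rebugurerip → rebugurerif
  ⇒ Segorish rebugurerif

rebugurerif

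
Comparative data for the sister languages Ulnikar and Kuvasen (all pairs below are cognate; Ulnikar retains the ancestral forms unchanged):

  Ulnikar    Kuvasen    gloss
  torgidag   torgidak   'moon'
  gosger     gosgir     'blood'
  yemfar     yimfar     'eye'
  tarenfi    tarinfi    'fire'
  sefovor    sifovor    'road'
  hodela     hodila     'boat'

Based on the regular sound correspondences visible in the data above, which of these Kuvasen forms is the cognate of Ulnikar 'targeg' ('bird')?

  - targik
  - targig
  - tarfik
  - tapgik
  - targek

hodela ~ hodila — Ulnikar e corresponds to Kuvasen i after a consonant, before a consonant other than r, m, n, p, b, f, v.
torgidag ~ torgidak — Ulnikar g corresponds to Kuvasen k word-finally.
Applying these to Ulnikar 'targeg':
  targeg → targig   (e→i after a consonant, before a consonant other than r, m, n, p, b, f, v)
  targig → targik   (g→k word-finally)
So the Kuvasen cognate is 'targik'.

targik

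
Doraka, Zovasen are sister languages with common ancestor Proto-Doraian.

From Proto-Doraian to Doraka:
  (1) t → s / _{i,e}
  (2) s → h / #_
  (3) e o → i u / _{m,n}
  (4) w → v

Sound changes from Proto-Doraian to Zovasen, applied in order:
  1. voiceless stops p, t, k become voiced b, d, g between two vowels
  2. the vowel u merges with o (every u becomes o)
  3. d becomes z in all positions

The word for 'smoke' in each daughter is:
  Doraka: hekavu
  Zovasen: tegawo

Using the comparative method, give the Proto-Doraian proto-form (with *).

Position 5: Doraka has v, Zovasen has w. Zovasen preserves w here (none of its changes turn any other segment into w), so the proto-segment is *w.
Position 6: Doraka has u, Zovasen has o. Taking the neighbouring segments as reconstructed: Doraka u can only go back to *u; Zovasen o could go back to *o or *u — the one source consistent with every daughter is *u.
Position 3: Doraka has k, Zovasen has g. Doraka preserves k here (none of its changes turn any other segment into k), so the proto-segment is *k.
Verify the candidate proto-form against each daughter:
Doraka: start from *tekawu.
  rule 1 (palatalisation): tekawu → sekawu
  rule 2 (debuccalisation): sekawu → hekawu
  rule 3: no change — hekawu
  rule 4 (unconditioned shift): hekawu → hekavu
  ⇒ Doraka hekavu
Zovasen: *tekawu
  tekawu → tegawu   [intervocalic voicing]
  tegawu → tegawo   [vowel merger]
  tegawo (rule 3 does not apply)
  giving Zovasen tegawo.
Only *tekawu yields all of Doraka hekavu, Zovasen tegawo.

*tekawu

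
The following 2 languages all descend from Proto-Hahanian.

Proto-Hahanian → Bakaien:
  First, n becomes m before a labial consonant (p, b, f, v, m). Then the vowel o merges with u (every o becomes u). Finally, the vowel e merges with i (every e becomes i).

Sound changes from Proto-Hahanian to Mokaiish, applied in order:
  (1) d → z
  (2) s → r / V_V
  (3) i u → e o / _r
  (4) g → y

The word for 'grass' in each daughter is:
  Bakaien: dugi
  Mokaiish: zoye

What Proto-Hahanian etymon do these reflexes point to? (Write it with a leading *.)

Position 3: Bakaien has g, Mokaiish has y. Bakaien preserves g here (none of its changes turn any other segment into g), so the proto-segment is *g.
Position 2: Bakaien has u, Mokaiish has o. Taking the neighbouring segments as reconstructed: Bakaien u could go back to *o or *u; Mokaiish o can only go back to *o — the one source consistent with every daughter is *o.
Position 1: Bakaien has d, Mokaiish has z. Bakaien preserves d here (none of its changes turn any other segment into d), so the proto-segment is *d.
This points to *doge. Verify forward in each daughter:
Bakaien: *doge > duge > dugi  (by vowel merger, vowel merger)
Mokaiish: *doge
  doge → zoge   [unconditioned shift]
  zoge (rule 2 does not apply)
  zoge (rule 3 does not apply)
  zoge → zoye   [unconditioned shift]
  giving Mokaiish zoye.
No other proto-form is consistent with every reflex, so the reconstruction is *doge.

*doge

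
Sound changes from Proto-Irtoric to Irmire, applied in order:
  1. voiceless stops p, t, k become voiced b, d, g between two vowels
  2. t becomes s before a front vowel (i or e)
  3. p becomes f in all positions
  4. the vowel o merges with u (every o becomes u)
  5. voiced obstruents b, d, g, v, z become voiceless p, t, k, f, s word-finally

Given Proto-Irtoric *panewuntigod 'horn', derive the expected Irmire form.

fanewunsigut

Irmire: *panewuntigod
  panewuntigod (rule 1 does not apply)
  panewuntigod → panewunsigod   [palatalisation]
  panewunsigod → fanewunsigod   [unconditioned shift]
  fanewunsigod → fanewunsigud   [vowel merger]
  fanewunsigud → fanewunsigut   [final devoicing]
  giving Irmire fanewunsigut.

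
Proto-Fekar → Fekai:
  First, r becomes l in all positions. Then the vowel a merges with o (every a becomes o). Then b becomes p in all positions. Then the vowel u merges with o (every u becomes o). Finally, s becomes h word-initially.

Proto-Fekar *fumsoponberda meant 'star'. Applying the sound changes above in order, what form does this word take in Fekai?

Fekai: start from *fumsoponberda.
  rule 1 (unconditioned shift): fumsoponberda → fumsoponbelda
  rule 2 (vowel merger): fumsoponbelda → fumsoponbeldo
  rule 3 (unconditioned shift): fumsoponbeldo → fumsoponpeldo
  rule 4 (vowel merger): fumsoponpeldo → fomsoponpeldo
  rule 5: no change — fomsoponpeldo
  ⇒ Fekai fomsoponpeldo

fomsoponpeldo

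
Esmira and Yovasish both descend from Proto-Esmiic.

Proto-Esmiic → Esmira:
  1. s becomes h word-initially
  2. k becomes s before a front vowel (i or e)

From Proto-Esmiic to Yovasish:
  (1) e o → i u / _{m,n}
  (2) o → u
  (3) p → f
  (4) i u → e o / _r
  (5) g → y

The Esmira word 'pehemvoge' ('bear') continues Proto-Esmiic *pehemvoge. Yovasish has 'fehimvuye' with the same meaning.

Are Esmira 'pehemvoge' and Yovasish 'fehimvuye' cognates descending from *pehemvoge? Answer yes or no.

Derive the expected Yovasish reflex of *pehemvoge:
Yovasish: *pehemvoge
  pehemvoge → pehimvoge   [pre-nasal raising]
  pehimvoge → pehimvuge   [vowel merger]
  pehimvuge → fehimvuge   [unconditioned shift]
  fehimvuge (rule 4 does not apply)
  fehimvuge → fehimvuye   [unconditioned shift]
  giving Yovasish fehimvuye.
Yovasish 'fehimvuye' matches the regular reflex exactly, so the pair is cognate.

yes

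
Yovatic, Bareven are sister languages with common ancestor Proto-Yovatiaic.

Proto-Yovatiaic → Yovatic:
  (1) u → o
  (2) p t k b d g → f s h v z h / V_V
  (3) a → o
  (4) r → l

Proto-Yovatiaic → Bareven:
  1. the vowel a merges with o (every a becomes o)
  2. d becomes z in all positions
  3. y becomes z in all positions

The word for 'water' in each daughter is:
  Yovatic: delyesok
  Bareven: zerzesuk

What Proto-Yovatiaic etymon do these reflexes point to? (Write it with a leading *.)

Position 7: Yovatic has o, Bareven has u. Bareven preserves u here (none of its changes turn any other segment into u), so the proto-segment is *u.
Position 3: Yovatic has l, Bareven has r. Bareven preserves r here (none of its changes turn any other segment into r), so the proto-segment is *r.
Position 4: Yovatic has y, Bareven has z. Yovatic preserves y here (none of its changes turn any other segment into y), so the proto-segment is *y.
This points to *deryesuk. Verify forward in each daughter:
Yovatic: start from *deryesuk.
  rule 1 (vowel merger): deryesuk → deryesok
  rule 2: no change — deryesok
  rule 3: no change — deryesok
  rule 4 (unconditioned shift): deryesok → delyesok
  ⇒ Yovatic delyesok
Bareven: *deryesuk > zeryesuk > zerzesuk  (by unconditioned shift, unconditioned shift)
Only *deryesuk yields all of Yovatic delyesok, Bareven zerzesuk.

*deryesuk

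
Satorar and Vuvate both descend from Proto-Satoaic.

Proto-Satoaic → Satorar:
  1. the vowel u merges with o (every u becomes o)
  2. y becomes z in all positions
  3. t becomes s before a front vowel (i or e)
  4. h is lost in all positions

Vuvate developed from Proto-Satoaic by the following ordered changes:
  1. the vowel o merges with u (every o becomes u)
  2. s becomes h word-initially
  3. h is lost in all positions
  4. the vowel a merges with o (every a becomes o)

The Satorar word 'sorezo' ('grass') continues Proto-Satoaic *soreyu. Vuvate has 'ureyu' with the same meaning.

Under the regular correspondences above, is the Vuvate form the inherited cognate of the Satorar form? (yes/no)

Derive the expected Vuvate reflex of *soreyu:
Vuvate: start from *soreyu.
  rule 1 (vowel merger): soreyu → sureyu
  rule 2 (debuccalisation): sureyu → hureyu
  rule 3 (h-loss): hureyu → ureyu
  rule 4: no change — ureyu
  ⇒ Vuvate ureyu
Vuvate 'ureyu' matches the regular reflex exactly, so the pair is cognate.

yes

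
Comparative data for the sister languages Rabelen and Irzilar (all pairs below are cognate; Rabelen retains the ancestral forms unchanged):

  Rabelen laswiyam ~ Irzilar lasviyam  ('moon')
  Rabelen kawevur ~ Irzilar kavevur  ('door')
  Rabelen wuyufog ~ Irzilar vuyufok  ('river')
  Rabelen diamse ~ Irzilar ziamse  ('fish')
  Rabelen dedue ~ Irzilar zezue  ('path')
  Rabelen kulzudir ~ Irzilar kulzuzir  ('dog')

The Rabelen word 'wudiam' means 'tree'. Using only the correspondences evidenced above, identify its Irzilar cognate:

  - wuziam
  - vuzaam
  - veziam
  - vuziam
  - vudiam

wuyufog ~ vuyufok — Rabelen w corresponds to Irzilar v word-initially before a back vowel.
kulzudir ~ kulzuzir — Rabelen d corresponds to Irzilar z between vowels (before a front vowel).
Applying these to Rabelen 'wudiam':
  wudiam → vudiam   (w→v word-initially before a back vowel)
  vudiam → vuziam   (d→z between vowels (before a front vowel))
So the Irzilar cognate is 'vuziam'.

vuziam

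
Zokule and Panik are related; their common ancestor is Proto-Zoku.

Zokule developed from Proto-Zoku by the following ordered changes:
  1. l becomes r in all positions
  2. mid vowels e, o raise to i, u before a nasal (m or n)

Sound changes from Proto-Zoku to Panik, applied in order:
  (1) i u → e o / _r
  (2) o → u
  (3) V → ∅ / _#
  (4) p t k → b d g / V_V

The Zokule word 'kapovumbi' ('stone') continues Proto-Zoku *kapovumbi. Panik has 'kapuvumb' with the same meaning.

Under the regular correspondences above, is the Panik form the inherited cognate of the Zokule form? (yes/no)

Derive the expected Panik reflex of *kapovumbi:
Panik: start from *kapovumbi.
  rule 1: no change — kapovumbi
  rule 2 (vowel merger): kapovumbi → kapuvumbi
  rule 3 (apocope): kapuvumbi → kapuvumb
  rule 4 (intervocalic voicing): kapuvumb → kabuvumb
  ⇒ Panik kabuvumb
The regular Panik reflex would be 'kabuvumb', but the attested form is 'kapuvumb'. The correspondence is irregular, so they are not cognates (the Panik form has a different source).

no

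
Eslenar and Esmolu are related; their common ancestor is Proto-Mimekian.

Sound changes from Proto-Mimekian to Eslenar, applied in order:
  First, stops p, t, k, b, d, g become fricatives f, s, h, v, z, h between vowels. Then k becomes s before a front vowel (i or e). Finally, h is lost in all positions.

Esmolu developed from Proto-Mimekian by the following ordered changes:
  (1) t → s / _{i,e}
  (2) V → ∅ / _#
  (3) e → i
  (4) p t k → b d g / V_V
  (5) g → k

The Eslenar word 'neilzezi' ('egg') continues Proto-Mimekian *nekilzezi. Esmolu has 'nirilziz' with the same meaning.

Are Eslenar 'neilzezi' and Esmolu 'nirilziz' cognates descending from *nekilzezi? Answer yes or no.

no

Derive the expected Esmolu reflex of *nekilzezi:
Esmolu: start from *nekilzezi.
  rule 1: no change — nekilzezi
  rule 2 (apocope): nekilzezi → nekilzez
  rule 3 (vowel merger): nekilzez → nikilziz
  rule 4 (intervocalic voicing): nikilziz → nigilziz
  rule 5 (unconditioned shift): nigilziz → nikilziz
  ⇒ Esmolu nikilziz
The regular Esmolu reflex would be 'nikilziz', but the attested form is 'nirilziz'. The correspondence is irregular, so they are not cognates (the Esmolu form has a different source).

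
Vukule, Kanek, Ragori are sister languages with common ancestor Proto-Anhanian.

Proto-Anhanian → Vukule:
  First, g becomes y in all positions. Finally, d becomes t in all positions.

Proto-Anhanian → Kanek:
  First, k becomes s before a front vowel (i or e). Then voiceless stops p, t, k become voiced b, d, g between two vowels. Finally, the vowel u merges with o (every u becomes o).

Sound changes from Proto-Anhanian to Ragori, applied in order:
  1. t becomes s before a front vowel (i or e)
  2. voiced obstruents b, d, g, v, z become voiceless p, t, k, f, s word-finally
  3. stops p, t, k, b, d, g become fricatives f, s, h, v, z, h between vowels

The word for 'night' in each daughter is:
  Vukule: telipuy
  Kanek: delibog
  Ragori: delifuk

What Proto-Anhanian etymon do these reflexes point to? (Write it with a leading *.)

*delipug

Position 6: Vukule has u, Kanek has o, Ragori has u. Vukule preserves u here (none of its changes turn any other segment into u), so the proto-segment is *u.
Position 5: Vukule has p, Kanek has b, Ragori has f. Vukule preserves p here (none of its changes turn any other segment into p), so the proto-segment is *p.
Position 1: Vukule has t, Kanek has d, Ragori has d. Ragori preserves d here (none of its changes turn any other segment into d), so the proto-segment is *d.
Continuing position by position gives *delipug; check it forward:
Vukule: *delipug
  delipug → delipuy   [unconditioned shift]
  delipuy → telipuy   [unconditioned shift]
  giving Vukule telipuy.
Kanek: *delipug > delibug > delibog  (by intervocalic voicing, vowel merger)
Ragori: start from *delipug.
  rule 1: no change — delipug
  rule 2 (final devoicing): delipug → delipuk
  rule 3 (intervocalic lenition): delipuk → delifuk
  ⇒ Ragori delifuk
No other proto-form is consistent with every reflex, so the reconstruction is *delipug.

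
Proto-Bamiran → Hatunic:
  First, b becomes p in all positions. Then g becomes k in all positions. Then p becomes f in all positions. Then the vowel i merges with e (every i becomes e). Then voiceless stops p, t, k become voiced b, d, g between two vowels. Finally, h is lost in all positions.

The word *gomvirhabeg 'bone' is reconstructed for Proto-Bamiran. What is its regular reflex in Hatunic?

Hatunic: *gomvirhabeg
  gomvirhabeg → gomvirhapeg   [unconditioned shift]
  gomvirhapeg → komvirhapek   [unconditioned shift]
  komvirhapek → komvirhafek   [unconditioned shift]
  komvirhafek → komverhafek   [vowel merger]
  komverhafek (rule 5 does not apply)
  komverhafek → komverafek   [h-loss]
  giving Hatunic komverafek.

komverafek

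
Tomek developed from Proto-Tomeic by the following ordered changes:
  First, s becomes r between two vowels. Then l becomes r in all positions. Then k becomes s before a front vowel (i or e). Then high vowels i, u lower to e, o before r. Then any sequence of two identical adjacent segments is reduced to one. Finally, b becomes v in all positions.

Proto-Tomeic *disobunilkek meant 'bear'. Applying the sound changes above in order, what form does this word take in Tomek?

derovunersek

Tomek: start from *disobunilkek.
  rule 1 (rhotacism): disobunilkek → dirobunilkek
  rule 2 (unconditioned shift): dirobunilkek → dirobunirkek
  rule 3 (palatalisation): dirobunirkek → dirobunirsek
  rule 4 (pre-rhotic lowering): dirobunirsek → derobunersek
  rule 5: no change — derobunersek
  rule 6 (unconditioned shift): derobunersek → derovunersek
  ⇒ Tomek derovunersek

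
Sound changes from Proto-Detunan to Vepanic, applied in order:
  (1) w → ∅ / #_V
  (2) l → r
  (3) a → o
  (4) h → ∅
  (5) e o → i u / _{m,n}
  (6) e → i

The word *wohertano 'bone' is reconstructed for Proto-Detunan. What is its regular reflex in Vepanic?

oirtuno

Vepanic: start from *wohertano.
  rule 1 (glide loss): wohertano → ohertano
  rule 2: no change — ohertano
  rule 3 (vowel merger): ohertano → ohertono
  rule 4 (h-loss): ohertono → oertono
  rule 5 (pre-nasal raising): oertono → oertuno
  rule 6 (vowel merger): oertuno → oirtuno
  ⇒ Vepanic oirtuno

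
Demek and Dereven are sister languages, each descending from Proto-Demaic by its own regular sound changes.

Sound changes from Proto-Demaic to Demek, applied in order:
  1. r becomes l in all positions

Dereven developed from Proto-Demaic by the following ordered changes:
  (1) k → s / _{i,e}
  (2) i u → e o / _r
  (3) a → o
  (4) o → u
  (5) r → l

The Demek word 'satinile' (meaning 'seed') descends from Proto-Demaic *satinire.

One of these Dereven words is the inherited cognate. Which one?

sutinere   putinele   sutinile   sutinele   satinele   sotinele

sutinele

Dereven: *satinire > satinere > sotinere > sutinere > sutinele  (by pre-rhotic lowering, vowel merger, vowel merger, unconditioned shift)
Among the options, 'sutinele' alone shows every Dereven change applied in order.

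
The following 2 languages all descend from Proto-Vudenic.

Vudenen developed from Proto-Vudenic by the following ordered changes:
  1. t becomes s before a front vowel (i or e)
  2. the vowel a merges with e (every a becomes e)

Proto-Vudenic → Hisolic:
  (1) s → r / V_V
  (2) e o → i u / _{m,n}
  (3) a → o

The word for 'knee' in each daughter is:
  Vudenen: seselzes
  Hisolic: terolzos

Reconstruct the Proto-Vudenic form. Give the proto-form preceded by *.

*tesalzas

Position 1: Vudenen has s, Hisolic has t. Hisolic preserves t here (none of its changes turn any other segment into t), so the proto-segment is *t.
Position 4: Vudenen has e, Hisolic has o. Taking the neighbouring segments as reconstructed: Vudenen e could go back to *a or *e; Hisolic o could go back to *a or *o — the one source consistent with every daughter is *a.
Position 3: Vudenen has s, Hisolic has r. Taking the neighbouring segments as reconstructed: Vudenen s can only go back to *s; Hisolic r could go back to *s or *r — the one source consistent with every daughter is *s.
This points to *tesalzas. Verify forward in each daughter:
Vudenen: *tesalzas > sesalzas > seselzes  (by palatalisation, vowel merger)
Hisolic: start from *tesalzas.
  rule 1 (rhotacism): tesalzas → teralzas
  rule 2: no change — teralzas
  rule 3 (vowel merger): teralzas → terolzos
  ⇒ Hisolic terolzos
No other proto-form is consistent with every reflex, so the reconstruction is *tesalzas.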